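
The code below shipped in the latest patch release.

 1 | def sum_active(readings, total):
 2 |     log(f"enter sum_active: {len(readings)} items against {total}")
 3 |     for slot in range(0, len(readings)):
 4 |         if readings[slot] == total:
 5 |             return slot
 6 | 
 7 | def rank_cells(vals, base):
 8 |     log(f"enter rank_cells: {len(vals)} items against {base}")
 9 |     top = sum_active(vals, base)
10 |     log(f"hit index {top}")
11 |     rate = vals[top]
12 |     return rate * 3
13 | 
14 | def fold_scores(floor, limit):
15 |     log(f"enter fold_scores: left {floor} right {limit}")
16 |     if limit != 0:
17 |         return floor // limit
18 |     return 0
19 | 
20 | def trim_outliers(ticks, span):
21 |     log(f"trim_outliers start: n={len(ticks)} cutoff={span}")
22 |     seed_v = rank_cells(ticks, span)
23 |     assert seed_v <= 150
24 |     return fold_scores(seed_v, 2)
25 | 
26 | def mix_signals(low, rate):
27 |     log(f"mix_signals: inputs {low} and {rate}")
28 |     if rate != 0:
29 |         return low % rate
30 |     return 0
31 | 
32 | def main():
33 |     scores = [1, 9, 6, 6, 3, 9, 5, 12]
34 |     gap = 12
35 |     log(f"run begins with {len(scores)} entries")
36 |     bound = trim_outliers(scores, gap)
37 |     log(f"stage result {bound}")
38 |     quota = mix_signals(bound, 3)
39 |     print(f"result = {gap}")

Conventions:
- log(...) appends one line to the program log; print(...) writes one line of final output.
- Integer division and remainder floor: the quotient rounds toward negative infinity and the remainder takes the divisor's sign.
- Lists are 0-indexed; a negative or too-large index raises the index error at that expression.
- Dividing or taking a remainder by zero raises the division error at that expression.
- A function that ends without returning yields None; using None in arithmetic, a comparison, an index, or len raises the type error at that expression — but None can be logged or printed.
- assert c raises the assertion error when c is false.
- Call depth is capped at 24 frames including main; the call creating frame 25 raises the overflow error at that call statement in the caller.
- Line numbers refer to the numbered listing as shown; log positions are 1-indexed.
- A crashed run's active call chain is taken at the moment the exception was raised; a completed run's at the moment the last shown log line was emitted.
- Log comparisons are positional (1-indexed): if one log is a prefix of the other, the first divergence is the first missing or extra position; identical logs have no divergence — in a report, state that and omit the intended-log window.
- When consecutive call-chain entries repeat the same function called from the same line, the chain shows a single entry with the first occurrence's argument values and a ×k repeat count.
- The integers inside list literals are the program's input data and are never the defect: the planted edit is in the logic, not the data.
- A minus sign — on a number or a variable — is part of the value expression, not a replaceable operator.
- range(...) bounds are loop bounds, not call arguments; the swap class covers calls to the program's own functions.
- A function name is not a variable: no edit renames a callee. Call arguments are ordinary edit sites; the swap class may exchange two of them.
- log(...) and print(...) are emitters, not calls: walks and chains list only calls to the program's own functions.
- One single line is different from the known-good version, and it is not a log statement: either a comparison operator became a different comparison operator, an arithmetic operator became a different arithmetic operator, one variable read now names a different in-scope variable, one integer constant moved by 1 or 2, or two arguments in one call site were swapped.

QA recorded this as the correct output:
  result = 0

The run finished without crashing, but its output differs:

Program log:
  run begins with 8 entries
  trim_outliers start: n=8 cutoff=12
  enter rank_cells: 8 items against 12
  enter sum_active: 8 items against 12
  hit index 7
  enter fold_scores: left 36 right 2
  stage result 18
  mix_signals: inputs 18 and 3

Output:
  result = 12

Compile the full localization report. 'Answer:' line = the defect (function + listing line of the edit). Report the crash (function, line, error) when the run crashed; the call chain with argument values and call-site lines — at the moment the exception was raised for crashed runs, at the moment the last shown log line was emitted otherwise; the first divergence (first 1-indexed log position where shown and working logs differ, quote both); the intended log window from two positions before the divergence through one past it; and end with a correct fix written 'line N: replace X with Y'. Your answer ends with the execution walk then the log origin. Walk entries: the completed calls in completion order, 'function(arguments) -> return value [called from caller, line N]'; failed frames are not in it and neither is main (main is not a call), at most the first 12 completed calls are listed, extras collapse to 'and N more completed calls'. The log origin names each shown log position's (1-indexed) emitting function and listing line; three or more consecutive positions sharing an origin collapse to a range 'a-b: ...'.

Answer: the defect is in main at line 39.
Key fact: Every logged value matches the working version; the printed result is what differs.
Call chain: main -> mix_signals(18, 3) (called at line 38).
First divergence: there is none — every log position agrees.
Execution walk:
  sum_active([1, 9, 6, 6, 3, 9, 5, 12], 12) -> 7  [called from rank_cells, line 9]
  rank_cells([1, 9, 6, 6, 3, 9, 5, 12], 12) -> 36  [called from trim_outliers, line 22]
  fold_scores(36, 2) -> 18  [called from trim_outliers, line 24]
  trim_outliers([1, 9, 6, 6, 3, 9, 5, 12], 12) -> 18  [called from main, line 36]
  mix_signals(18, 3) -> 0  [called from main, line 38]
Log origins:
  1: from main, line 35
  2: from trim_outliers, line 21
  3: from rank_cells, line 8
  4: from sum_active, line 2
  5: from rank_cells, line 10
  6: from fold_scores, line 15
  7: from main, line 37
  8: from mix_signals, line 27
A correct fix: line 39: replace `gap` with `quota`.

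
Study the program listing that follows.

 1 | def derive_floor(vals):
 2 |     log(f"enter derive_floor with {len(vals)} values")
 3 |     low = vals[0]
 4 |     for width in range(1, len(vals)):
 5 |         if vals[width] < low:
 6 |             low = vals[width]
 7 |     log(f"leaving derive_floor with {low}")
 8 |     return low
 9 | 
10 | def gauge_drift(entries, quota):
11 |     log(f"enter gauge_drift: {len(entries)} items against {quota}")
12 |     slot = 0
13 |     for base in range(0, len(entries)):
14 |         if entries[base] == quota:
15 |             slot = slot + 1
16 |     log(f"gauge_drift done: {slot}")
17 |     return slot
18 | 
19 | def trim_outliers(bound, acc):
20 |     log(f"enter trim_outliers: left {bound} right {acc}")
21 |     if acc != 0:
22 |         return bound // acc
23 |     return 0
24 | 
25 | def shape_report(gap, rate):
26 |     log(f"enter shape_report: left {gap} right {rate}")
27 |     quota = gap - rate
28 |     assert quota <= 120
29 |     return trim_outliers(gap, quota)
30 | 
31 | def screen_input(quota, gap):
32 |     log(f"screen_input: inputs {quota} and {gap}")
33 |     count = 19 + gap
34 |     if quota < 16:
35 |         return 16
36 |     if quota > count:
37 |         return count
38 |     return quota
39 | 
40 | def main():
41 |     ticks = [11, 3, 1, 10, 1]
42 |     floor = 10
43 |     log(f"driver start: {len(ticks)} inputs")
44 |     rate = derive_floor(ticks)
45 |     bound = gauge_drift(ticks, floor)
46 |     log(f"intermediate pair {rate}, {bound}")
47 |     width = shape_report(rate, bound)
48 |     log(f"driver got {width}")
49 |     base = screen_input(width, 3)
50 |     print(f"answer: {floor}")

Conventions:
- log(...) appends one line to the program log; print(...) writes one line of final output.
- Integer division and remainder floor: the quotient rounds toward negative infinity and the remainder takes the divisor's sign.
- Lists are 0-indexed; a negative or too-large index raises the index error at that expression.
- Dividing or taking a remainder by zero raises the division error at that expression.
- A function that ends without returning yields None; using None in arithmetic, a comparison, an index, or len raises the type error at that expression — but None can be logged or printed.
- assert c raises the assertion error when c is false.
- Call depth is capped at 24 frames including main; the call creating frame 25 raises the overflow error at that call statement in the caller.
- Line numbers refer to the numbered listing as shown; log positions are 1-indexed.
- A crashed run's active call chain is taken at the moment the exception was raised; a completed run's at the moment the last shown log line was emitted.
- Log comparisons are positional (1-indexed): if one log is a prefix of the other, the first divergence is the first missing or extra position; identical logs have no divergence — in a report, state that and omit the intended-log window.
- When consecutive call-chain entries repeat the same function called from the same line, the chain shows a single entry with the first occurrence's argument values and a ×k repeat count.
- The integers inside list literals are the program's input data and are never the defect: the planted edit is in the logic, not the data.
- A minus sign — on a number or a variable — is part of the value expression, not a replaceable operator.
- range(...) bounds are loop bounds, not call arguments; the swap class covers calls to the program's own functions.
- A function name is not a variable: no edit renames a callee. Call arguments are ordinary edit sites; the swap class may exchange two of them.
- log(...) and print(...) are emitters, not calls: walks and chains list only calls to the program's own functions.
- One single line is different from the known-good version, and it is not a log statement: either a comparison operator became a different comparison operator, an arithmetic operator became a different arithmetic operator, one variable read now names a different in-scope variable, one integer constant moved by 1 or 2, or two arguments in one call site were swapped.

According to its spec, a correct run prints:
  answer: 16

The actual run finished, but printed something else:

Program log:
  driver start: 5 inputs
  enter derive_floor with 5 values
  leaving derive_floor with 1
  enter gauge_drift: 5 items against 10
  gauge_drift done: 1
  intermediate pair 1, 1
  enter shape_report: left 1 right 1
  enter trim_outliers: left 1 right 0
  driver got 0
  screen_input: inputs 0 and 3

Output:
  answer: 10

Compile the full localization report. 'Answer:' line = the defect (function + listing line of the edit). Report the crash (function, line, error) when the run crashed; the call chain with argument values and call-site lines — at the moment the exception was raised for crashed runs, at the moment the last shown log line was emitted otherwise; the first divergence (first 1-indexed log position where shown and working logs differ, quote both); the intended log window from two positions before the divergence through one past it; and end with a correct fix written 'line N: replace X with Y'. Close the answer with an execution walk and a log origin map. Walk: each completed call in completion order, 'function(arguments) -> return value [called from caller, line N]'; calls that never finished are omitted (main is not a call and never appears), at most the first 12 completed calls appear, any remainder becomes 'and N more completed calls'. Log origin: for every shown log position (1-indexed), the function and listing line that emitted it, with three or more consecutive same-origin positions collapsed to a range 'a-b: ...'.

Answer: the defect is in main at line 50.
The tell: The logs agree in full; only the final output differs.
Call chain: main -> screen_input(0, 3) (called at line 49).
First divergence: none — the logs agree in full.
Execution walk:
  derive_floor([11, 3, 1, 10, 1]) -> 1  [called from main, line 44]
  gauge_drift([11, 3, 1, 10, 1], 10) -> 1  [called from main, line 45]
  trim_outliers(1, 0) -> 0  [called from shape_report, line 29]
  shape_report(1, 1) -> 0  [called from main, line 47]
  screen_input(0, 3) -> 16  [called from main, line 49]
Log origins:
  1: from main, line 43
  2: from derive_floor, line 2
  3: from derive_floor, line 7
  4: from gauge_drift, line 11
  5: from gauge_drift, line 16
  6: from main, line 46
  7: from shape_report, line 26
  8: from trim_outliers, line 20
  9: from main, line 48
  10: from screen_input, line 32
A correct fix: line 50: replace `floor` with `base`.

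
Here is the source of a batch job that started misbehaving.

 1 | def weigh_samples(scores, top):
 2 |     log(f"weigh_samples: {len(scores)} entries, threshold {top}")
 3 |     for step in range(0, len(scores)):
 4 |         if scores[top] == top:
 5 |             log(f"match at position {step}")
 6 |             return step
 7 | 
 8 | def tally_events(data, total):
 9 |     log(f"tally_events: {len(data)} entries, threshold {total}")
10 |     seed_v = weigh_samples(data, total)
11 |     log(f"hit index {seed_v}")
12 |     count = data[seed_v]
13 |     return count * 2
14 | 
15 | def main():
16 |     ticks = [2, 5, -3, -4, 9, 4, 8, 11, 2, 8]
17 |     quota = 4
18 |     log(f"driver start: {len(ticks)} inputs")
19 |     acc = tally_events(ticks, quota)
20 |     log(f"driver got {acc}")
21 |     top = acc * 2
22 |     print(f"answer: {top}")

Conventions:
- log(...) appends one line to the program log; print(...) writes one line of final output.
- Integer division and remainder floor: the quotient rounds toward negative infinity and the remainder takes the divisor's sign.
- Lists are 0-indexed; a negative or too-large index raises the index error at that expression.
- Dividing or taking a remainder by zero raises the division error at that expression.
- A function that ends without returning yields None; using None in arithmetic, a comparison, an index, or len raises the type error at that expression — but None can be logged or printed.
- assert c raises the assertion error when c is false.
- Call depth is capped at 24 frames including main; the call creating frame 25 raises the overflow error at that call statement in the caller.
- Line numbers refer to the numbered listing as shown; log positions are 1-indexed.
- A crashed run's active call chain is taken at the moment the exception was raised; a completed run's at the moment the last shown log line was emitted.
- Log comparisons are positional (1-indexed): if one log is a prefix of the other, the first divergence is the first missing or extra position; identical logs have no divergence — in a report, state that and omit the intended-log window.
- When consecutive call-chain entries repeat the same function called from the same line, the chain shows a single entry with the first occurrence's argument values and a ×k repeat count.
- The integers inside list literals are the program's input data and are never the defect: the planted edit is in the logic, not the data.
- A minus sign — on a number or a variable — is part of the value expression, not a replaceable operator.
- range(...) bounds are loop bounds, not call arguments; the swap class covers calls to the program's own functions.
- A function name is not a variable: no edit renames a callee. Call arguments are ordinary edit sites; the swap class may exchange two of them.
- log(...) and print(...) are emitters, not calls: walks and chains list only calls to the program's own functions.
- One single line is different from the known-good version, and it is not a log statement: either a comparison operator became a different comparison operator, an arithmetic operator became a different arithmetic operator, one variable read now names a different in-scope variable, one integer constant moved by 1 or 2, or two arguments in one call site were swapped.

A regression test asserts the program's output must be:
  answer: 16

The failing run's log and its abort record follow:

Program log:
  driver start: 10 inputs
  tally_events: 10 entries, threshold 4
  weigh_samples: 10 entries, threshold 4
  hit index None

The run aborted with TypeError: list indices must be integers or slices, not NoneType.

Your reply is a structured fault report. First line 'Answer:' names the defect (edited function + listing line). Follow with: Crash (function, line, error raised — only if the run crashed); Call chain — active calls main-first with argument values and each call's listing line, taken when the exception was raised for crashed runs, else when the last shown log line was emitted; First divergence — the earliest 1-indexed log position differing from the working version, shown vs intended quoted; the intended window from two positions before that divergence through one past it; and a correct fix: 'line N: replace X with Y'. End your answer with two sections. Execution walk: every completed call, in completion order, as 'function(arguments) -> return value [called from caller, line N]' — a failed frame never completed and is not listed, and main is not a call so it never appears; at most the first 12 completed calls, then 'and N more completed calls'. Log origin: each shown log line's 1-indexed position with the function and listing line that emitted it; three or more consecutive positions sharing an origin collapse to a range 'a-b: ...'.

Answer: the defect is in weigh_samples at line 4.
Core observation: Log line 4 is where behavior first shows: 'hit index None' appears instead of 'match at position 5'.
Crash: tally_events, line 12, TypeError.
Call chain: main -> tally_events([2, 5, -3, -4, 9, 4, 8, 11, 2, 8], 4) (called at line 19).
First divergence: position 4; shown 'hit index None' vs intended 'match at position 5'.
Intended log window:
  2: tally_events: 10 entries, threshold 4
  3: weigh_samples: 10 entries, threshold 4
  4: match at position 5
  5: hit index 5
Execution walk:
  weigh_samples([2, 5, -3, -4, 9, 4, 8, 11, 2, 8], 4) -> None  [called from tally_events, line 10]
Origin of each log line:
  1: logged in main at line 18
  2: logged in tally_events at line 9
  3: logged in weigh_samples at line 2
  4: logged in tally_events at line 11
A correct fix: line 4: replace `scores[top]` with `scores[step]`.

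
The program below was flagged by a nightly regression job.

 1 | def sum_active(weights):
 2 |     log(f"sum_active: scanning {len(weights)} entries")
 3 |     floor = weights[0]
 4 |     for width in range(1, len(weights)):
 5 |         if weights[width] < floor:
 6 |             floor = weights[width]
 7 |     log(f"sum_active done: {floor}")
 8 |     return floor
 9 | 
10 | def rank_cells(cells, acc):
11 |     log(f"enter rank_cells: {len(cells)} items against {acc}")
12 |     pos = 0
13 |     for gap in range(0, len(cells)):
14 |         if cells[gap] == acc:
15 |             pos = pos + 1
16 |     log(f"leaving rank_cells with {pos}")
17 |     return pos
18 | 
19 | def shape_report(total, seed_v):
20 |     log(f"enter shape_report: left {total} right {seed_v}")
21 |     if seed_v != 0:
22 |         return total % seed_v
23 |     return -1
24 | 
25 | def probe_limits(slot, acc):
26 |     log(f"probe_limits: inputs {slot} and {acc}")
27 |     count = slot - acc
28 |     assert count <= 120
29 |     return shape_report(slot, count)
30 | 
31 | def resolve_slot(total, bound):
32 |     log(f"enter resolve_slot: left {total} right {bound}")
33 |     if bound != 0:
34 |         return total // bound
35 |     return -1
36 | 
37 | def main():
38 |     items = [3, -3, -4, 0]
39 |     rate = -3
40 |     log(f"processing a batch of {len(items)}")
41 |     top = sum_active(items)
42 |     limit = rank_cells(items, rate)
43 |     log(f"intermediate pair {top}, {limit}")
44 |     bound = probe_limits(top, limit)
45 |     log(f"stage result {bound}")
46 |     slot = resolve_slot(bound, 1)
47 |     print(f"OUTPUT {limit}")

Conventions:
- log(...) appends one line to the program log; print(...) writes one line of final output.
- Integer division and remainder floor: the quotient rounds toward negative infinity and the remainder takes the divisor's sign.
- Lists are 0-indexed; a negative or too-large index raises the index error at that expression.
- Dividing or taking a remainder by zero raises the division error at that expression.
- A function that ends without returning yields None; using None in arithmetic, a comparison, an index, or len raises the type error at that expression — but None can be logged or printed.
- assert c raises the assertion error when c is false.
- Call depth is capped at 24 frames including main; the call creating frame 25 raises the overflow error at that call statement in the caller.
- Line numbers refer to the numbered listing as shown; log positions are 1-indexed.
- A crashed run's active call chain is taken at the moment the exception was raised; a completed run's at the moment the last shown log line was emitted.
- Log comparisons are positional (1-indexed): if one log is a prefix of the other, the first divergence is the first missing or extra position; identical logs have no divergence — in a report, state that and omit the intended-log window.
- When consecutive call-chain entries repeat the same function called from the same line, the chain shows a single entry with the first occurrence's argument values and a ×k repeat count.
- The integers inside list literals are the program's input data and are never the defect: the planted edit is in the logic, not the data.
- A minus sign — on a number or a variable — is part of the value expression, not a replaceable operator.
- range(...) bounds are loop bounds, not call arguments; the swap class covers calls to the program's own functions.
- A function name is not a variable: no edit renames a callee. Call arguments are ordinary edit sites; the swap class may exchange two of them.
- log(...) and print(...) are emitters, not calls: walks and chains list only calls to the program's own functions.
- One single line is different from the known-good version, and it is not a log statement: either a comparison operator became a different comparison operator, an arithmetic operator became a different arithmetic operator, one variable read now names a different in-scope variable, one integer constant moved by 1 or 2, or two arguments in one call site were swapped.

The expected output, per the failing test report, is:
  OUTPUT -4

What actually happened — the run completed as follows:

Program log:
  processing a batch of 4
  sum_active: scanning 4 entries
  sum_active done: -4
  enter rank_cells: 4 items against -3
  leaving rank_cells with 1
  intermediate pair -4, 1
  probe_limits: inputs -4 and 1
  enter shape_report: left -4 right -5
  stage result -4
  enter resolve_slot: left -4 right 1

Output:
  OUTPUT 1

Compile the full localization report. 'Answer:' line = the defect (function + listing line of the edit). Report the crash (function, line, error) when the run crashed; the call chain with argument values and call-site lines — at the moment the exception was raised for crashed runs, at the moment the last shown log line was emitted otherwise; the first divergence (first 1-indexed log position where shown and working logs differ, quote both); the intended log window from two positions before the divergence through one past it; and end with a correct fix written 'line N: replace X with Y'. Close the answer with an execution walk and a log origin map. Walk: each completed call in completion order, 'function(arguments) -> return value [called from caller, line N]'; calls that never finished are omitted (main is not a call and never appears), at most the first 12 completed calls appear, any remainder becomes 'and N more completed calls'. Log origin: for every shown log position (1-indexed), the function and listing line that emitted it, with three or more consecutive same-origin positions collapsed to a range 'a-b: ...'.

Answer: the defect is in main at line 47.
The tell: Log streams are identical — the defect surfaces only in the printed output.
Call chain: main -> resolve_slot(-4, 1) (called at line 46).
First divergence: none (the log streams are identical).
Execution walk:
  sum_active([3, -3, -4, 0]) -> -4  [called from main, line 41]
  rank_cells([3, -3, -4, 0], -3) -> 1  [called from main, line 42]
  shape_report(-4, -5) -> -4  [called from probe_limits, line 29]
  probe_limits(-4, 1) -> -4  [called from main, line 44]
  resolve_slot(-4, 1) -> -4  [called from main, line 46]
Log line origins:
  1: logged in main at line 40
  2: logged in sum_active at line 2
  3: logged in sum_active at line 7
  4: logged in rank_cells at line 11
  5: logged in rank_cells at line 16
  6: logged in main at line 43
  7: logged in probe_limits at line 26
  8: logged in shape_report at line 20
  9: logged in main at line 45
  10: logged in resolve_slot at line 32
A correct fix: line 47: replace `limit` with `slot`.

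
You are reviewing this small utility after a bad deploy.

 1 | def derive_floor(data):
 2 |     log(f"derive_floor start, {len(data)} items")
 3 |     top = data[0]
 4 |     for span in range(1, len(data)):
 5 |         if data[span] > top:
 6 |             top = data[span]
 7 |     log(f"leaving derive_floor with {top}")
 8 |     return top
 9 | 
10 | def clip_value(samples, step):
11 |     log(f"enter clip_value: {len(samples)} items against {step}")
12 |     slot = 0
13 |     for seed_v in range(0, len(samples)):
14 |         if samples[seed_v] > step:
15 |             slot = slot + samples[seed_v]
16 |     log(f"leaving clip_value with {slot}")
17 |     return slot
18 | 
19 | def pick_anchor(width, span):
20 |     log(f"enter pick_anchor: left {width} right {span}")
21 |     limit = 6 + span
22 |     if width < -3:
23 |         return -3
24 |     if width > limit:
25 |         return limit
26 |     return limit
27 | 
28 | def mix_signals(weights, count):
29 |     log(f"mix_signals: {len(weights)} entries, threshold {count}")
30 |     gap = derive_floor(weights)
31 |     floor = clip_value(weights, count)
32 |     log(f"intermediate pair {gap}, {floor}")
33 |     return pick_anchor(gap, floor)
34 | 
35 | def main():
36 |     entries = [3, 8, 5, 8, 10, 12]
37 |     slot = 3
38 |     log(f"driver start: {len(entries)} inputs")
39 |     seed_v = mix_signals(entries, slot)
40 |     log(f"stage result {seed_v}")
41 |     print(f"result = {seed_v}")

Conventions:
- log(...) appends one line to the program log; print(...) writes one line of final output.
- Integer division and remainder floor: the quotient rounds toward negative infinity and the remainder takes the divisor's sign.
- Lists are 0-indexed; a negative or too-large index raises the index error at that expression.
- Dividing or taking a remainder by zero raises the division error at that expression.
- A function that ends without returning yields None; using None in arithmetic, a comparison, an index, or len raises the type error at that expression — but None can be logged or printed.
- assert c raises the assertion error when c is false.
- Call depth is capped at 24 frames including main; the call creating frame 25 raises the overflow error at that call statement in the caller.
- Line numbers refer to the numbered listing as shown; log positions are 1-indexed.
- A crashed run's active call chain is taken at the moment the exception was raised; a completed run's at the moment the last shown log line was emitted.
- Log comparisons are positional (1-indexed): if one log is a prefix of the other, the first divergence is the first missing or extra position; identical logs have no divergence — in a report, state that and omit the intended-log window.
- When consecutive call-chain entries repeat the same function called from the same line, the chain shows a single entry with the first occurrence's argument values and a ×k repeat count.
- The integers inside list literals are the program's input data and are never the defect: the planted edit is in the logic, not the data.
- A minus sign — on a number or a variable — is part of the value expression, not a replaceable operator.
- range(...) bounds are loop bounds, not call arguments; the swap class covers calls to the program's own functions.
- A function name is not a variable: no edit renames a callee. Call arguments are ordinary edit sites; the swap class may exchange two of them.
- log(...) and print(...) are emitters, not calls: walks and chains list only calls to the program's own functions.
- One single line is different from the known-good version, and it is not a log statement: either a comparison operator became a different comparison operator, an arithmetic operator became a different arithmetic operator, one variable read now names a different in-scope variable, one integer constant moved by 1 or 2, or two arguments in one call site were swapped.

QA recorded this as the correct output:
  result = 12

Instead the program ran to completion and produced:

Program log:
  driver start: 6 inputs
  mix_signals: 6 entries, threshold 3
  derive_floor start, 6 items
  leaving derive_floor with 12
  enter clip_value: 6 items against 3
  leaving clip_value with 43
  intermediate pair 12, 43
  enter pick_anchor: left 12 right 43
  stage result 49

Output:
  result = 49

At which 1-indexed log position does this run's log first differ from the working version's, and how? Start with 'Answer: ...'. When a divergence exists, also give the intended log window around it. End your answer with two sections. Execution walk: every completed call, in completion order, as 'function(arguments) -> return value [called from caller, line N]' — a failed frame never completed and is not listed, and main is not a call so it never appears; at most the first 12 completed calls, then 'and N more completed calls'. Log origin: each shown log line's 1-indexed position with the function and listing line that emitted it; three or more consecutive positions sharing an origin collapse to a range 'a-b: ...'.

Answer: position 9 — the shown line 'stage result 49' should read 'stage result 12'.
Intended log window:
  7: intermediate pair 12, 43
  8: enter pick_anchor: left 12 right 43
  9: stage result 12
Execution walk:
  derive_floor([3, 8, 5, 8, 10, 12]) -> 12  [called from mix_signals, line 30]
  clip_value([3, 8, 5, 8, 10, 12], 3) -> 43  [called from mix_signals, line 31]
  pick_anchor(12, 43) -> 49  [called from mix_signals, line 33]
  mix_signals([3, 8, 5, 8, 10, 12], 3) -> 49  [called from main, line 39]
Log origins:
  1: logged in main at line 38
  2: logged in mix_signals at line 29
  3: logged in derive_floor at line 2
  4: logged in derive_floor at line 7
  5: logged in clip_value at line 11
  6: logged in clip_value at line 16
  7: logged in mix_signals at line 32
  8: logged in pick_anchor at line 20
  9: logged in main at line 40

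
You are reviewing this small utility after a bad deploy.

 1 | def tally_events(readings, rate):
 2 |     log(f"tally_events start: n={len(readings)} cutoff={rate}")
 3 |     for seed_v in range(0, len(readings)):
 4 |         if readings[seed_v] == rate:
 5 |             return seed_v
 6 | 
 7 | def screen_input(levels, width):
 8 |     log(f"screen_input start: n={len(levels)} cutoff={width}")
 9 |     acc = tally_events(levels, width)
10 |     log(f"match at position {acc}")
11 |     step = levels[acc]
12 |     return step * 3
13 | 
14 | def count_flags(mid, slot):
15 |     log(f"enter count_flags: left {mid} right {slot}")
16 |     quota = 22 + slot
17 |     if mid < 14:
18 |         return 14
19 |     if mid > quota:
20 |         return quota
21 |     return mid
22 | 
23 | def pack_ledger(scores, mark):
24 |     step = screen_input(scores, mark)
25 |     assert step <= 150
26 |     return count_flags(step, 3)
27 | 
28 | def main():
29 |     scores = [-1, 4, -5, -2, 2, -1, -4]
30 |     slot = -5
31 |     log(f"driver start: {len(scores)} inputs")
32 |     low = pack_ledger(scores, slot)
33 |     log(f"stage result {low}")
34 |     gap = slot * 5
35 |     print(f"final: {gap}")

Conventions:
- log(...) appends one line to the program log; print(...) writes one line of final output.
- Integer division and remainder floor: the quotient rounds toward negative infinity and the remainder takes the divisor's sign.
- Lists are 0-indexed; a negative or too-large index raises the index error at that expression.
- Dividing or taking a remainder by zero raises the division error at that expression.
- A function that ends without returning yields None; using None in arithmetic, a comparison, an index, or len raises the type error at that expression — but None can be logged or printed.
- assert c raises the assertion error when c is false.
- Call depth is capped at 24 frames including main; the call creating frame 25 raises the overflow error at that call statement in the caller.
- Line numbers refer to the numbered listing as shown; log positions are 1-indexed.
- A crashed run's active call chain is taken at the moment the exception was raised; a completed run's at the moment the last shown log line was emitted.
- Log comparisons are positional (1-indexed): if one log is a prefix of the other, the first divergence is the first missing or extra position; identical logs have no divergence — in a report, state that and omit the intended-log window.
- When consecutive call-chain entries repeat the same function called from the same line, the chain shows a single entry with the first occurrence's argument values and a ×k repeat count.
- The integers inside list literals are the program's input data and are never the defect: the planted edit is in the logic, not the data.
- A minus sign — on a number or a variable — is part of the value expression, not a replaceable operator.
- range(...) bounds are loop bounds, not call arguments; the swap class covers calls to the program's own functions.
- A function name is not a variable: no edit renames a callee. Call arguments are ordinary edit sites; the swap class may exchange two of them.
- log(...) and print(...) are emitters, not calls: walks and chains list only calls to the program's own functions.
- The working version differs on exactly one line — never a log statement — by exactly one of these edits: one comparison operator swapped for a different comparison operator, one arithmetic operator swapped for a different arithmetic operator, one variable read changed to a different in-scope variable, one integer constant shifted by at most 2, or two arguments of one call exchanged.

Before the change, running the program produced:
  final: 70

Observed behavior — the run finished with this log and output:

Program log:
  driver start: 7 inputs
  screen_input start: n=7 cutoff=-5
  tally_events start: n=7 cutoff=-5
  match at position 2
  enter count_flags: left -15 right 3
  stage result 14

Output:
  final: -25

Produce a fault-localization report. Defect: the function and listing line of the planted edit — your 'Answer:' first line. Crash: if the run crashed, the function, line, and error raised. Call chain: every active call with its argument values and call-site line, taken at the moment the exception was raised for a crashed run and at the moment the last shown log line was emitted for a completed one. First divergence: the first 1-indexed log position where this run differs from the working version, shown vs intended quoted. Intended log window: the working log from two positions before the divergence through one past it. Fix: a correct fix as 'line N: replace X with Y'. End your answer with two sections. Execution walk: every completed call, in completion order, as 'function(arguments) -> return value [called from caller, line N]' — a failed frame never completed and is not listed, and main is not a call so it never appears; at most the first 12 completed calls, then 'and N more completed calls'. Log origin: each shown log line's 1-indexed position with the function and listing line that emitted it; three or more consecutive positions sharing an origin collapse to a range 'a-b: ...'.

Answer: the defect is in main at line 34.
Key observation: The two runs log identically and part ways only at the printed values.
Call chain: main.
First divergence: none; the two logs match at every position.
Execution walk:
  tally_events([-1, 4, -5, -2, 2, -1, -4], -5) -> 2  [called from screen_input, line 9]
  screen_input([-1, 4, -5, -2, 2, -1, -4], -5) -> -15  [called from pack_ledger, line 24]
  count_flags(-15, 3) -> 14  [called from pack_ledger, line 26]
  pack_ledger([-1, 4, -5, -2, 2, -1, -4], -5) -> 14  [called from main, line 32]
Log origins:
  1: emitted by main (line 31)
  2: emitted by screen_input (line 8)
  3: emitted by tally_events (line 2)
  4: emitted by screen_input (line 10)
  5: emitted by count_flags (line 15)
  6: emitted by main (line 33)
A correct fix: line 34: replace `slot` with `low`.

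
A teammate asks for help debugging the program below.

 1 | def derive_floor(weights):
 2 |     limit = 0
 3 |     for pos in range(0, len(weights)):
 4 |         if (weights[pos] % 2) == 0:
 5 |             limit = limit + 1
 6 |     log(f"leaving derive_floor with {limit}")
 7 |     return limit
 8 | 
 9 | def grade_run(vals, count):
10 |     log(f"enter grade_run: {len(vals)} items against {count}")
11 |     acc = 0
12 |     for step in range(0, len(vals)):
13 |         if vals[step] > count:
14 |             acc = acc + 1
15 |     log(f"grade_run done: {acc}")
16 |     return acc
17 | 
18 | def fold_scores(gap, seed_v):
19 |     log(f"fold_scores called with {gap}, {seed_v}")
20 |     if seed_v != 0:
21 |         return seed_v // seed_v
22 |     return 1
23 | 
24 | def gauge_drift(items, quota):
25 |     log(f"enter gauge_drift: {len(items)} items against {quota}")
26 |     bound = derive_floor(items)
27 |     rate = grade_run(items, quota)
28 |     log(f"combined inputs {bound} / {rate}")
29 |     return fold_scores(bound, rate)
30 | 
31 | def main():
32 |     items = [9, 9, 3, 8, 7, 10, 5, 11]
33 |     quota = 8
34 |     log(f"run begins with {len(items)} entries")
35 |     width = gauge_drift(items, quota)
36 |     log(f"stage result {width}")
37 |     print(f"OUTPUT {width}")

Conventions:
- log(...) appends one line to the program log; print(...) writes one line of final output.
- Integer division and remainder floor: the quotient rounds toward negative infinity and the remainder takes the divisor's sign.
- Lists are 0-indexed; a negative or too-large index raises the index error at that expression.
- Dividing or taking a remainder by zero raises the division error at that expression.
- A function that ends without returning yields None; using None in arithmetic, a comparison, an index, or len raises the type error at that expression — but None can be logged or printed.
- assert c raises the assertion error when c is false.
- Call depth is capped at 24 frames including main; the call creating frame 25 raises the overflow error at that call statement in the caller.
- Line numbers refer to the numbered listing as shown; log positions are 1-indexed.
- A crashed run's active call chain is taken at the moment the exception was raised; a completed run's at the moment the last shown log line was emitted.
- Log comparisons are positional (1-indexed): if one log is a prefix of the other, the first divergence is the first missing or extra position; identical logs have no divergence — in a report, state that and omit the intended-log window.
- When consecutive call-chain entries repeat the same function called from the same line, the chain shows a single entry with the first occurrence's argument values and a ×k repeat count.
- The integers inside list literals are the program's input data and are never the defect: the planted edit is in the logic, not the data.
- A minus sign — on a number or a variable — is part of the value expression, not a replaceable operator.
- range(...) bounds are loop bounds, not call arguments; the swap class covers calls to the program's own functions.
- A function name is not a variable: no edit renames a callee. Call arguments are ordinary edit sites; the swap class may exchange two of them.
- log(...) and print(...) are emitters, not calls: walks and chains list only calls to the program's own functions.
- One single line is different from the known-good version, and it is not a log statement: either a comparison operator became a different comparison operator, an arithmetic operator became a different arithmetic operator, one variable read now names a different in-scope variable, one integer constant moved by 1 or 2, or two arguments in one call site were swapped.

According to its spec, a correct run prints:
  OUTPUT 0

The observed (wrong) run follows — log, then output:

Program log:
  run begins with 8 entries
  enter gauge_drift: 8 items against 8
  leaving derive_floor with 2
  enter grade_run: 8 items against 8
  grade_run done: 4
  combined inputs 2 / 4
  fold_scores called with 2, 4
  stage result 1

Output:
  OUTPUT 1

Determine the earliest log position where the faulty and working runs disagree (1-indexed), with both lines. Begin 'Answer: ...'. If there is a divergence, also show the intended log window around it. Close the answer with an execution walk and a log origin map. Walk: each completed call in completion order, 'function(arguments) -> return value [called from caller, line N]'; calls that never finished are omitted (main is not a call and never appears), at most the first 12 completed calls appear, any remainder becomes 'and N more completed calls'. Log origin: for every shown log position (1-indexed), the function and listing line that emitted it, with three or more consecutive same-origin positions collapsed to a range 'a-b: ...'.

Answer: position 8; shown 'stage result 1' vs intended 'stage result 0'.
Intended log window:
  6: combined inputs 2 / 4
  7: fold_scores called with 2, 4
  8: stage result 0
Execution walk:
  derive_floor([9, 9, 3, 8, 7, 10, 5, 11]) -> 2  [called from gauge_drift, line 26]
  grade_run([9, 9, 3, 8, 7, 10, 5, 11], 8) -> 4  [called from gauge_drift, line 27]
  fold_scores(2, 4) -> 1  [called from gauge_drift, line 29]
  gauge_drift([9, 9, 3, 8, 7, 10, 5, 11], 8) -> 1  [called from main, line 35]
Log line origins:
  1: emitted by main (line 34)
  2: emitted by gauge_drift (line 25)
  3: emitted by derive_floor (line 6)
  4: emitted by grade_run (line 10)
  5: emitted by grade_run (line 15)
  6: emitted by gauge_drift (line 28)
  7: emitted by fold_scores (line 19)
  8: emitted by main (line 36)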